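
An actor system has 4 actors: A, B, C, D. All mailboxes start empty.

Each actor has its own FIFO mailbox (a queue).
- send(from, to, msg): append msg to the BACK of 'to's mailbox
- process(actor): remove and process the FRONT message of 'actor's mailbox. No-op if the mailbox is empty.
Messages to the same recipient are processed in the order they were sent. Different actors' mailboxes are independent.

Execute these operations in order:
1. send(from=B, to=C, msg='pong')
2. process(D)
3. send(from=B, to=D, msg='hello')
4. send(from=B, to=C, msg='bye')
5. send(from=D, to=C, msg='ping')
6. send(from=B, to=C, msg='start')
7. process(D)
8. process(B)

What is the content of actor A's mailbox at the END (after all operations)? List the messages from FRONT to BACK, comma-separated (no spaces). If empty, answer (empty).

After 1 (send(from=B, to=C, msg='pong')): A:[] B:[] C:[pong] D:[]
After 2 (process(D)): A:[] B:[] C:[pong] D:[]
After 3 (send(from=B, to=D, msg='hello')): A:[] B:[] C:[pong] D:[hello]
After 4 (send(from=B, to=C, msg='bye')): A:[] B:[] C:[pong,bye] D:[hello]
After 5 (send(from=D, to=C, msg='ping')): A:[] B:[] C:[pong,bye,ping] D:[hello]
After 6 (send(from=B, to=C, msg='start')): A:[] B:[] C:[pong,bye,ping,start] D:[hello]
After 7 (process(D)): A:[] B:[] C:[pong,bye,ping,start] D:[]
After 8 (process(B)): A:[] B:[] C:[pong,bye,ping,start] D:[]

Answer: (empty)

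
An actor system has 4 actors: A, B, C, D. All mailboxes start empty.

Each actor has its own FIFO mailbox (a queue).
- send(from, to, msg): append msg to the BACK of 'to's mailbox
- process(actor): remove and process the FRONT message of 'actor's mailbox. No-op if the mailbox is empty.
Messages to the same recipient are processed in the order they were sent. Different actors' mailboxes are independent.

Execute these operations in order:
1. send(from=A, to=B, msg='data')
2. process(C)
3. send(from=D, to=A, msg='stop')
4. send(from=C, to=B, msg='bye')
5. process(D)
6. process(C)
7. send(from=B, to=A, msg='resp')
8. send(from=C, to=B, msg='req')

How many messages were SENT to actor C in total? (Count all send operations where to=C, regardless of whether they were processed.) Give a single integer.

After 1 (send(from=A, to=B, msg='data')): A:[] B:[data] C:[] D:[]
After 2 (process(C)): A:[] B:[data] C:[] D:[]
After 3 (send(from=D, to=A, msg='stop')): A:[stop] B:[data] C:[] D:[]
After 4 (send(from=C, to=B, msg='bye')): A:[stop] B:[data,bye] C:[] D:[]
After 5 (process(D)): A:[stop] B:[data,bye] C:[] D:[]
After 6 (process(C)): A:[stop] B:[data,bye] C:[] D:[]
After 7 (send(from=B, to=A, msg='resp')): A:[stop,resp] B:[data,bye] C:[] D:[]
After 8 (send(from=C, to=B, msg='req')): A:[stop,resp] B:[data,bye,req] C:[] D:[]

Answer: 0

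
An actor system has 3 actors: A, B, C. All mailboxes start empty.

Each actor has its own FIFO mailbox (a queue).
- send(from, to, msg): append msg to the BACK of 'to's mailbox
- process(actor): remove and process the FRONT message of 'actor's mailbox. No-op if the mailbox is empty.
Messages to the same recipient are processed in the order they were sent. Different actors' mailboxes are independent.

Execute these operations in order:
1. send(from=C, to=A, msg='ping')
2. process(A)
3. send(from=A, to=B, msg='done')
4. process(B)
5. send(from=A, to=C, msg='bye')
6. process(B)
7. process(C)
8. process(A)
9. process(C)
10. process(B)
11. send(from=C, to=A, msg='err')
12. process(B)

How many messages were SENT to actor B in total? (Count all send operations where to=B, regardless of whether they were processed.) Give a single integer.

After 1 (send(from=C, to=A, msg='ping')): A:[ping] B:[] C:[]
After 2 (process(A)): A:[] B:[] C:[]
After 3 (send(from=A, to=B, msg='done')): A:[] B:[done] C:[]
After 4 (process(B)): A:[] B:[] C:[]
After 5 (send(from=A, to=C, msg='bye')): A:[] B:[] C:[bye]
After 6 (process(B)): A:[] B:[] C:[bye]
After 7 (process(C)): A:[] B:[] C:[]
After 8 (process(A)): A:[] B:[] C:[]
After 9 (process(C)): A:[] B:[] C:[]
After 10 (process(B)): A:[] B:[] C:[]
After 11 (send(from=C, to=A, msg='err')): A:[err] B:[] C:[]
After 12 (process(B)): A:[err] B:[] C:[]

Answer: 1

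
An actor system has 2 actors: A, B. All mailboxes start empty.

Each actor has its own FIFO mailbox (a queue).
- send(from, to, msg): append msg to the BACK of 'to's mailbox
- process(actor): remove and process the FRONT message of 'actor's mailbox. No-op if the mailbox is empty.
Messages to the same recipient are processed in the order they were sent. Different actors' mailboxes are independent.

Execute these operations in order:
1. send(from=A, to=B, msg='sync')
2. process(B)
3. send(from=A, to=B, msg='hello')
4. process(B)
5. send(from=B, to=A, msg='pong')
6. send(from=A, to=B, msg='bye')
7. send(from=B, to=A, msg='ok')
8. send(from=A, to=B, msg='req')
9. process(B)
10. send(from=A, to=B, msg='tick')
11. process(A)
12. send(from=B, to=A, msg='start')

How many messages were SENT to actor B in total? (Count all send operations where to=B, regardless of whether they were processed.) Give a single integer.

Answer: 5

Derivation:
After 1 (send(from=A, to=B, msg='sync')): A:[] B:[sync]
After 2 (process(B)): A:[] B:[]
After 3 (send(from=A, to=B, msg='hello')): A:[] B:[hello]
After 4 (process(B)): A:[] B:[]
After 5 (send(from=B, to=A, msg='pong')): A:[pong] B:[]
After 6 (send(from=A, to=B, msg='bye')): A:[pong] B:[bye]
After 7 (send(from=B, to=A, msg='ok')): A:[pong,ok] B:[bye]
After 8 (send(from=A, to=B, msg='req')): A:[pong,ok] B:[bye,req]
After 9 (process(B)): A:[pong,ok] B:[req]
After 10 (send(from=A, to=B, msg='tick')): A:[pong,ok] B:[req,tick]
After 11 (process(A)): A:[ok] B:[req,tick]
After 12 (send(from=B, to=A, msg='start')): A:[ok,start] B:[req,tick]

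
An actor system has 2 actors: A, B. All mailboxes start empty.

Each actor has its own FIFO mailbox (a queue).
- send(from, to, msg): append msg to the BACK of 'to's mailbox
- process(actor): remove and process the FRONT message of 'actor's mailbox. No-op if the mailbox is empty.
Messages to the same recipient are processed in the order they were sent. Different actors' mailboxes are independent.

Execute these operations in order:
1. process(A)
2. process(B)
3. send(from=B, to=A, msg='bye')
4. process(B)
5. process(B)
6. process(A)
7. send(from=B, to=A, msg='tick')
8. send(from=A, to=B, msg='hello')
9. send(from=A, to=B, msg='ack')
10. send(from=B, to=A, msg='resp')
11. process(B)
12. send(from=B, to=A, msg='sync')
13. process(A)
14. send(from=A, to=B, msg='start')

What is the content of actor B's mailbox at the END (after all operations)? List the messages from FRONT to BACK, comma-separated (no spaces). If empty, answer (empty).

After 1 (process(A)): A:[] B:[]
After 2 (process(B)): A:[] B:[]
After 3 (send(from=B, to=A, msg='bye')): A:[bye] B:[]
After 4 (process(B)): A:[bye] B:[]
After 5 (process(B)): A:[bye] B:[]
After 6 (process(A)): A:[] B:[]
After 7 (send(from=B, to=A, msg='tick')): A:[tick] B:[]
After 8 (send(from=A, to=B, msg='hello')): A:[tick] B:[hello]
After 9 (send(from=A, to=B, msg='ack')): A:[tick] B:[hello,ack]
After 10 (send(from=B, to=A, msg='resp')): A:[tick,resp] B:[hello,ack]
After 11 (process(B)): A:[tick,resp] B:[ack]
After 12 (send(from=B, to=A, msg='sync')): A:[tick,resp,sync] B:[ack]
After 13 (process(A)): A:[resp,sync] B:[ack]
After 14 (send(from=A, to=B, msg='start')): A:[resp,sync] B:[ack,start]

Answer: ack,start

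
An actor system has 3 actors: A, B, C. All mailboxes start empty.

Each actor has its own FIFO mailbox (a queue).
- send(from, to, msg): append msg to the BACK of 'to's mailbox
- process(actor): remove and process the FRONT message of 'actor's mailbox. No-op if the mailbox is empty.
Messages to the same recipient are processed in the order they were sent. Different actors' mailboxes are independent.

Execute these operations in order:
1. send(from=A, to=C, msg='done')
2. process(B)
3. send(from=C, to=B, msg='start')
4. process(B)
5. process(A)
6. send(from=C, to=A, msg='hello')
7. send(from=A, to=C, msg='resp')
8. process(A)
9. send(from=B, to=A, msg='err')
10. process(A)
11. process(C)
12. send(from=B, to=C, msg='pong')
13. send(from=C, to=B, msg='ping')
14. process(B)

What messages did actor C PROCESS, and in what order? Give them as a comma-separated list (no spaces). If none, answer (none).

Answer: done

Derivation:
After 1 (send(from=A, to=C, msg='done')): A:[] B:[] C:[done]
After 2 (process(B)): A:[] B:[] C:[done]
After 3 (send(from=C, to=B, msg='start')): A:[] B:[start] C:[done]
After 4 (process(B)): A:[] B:[] C:[done]
After 5 (process(A)): A:[] B:[] C:[done]
After 6 (send(from=C, to=A, msg='hello')): A:[hello] B:[] C:[done]
After 7 (send(from=A, to=C, msg='resp')): A:[hello] B:[] C:[done,resp]
After 8 (process(A)): A:[] B:[] C:[done,resp]
After 9 (send(from=B, to=A, msg='err')): A:[err] B:[] C:[done,resp]
After 10 (process(A)): A:[] B:[] C:[done,resp]
After 11 (process(C)): A:[] B:[] C:[resp]
After 12 (send(from=B, to=C, msg='pong')): A:[] B:[] C:[resp,pong]
After 13 (send(from=C, to=B, msg='ping')): A:[] B:[ping] C:[resp,pong]
After 14 (process(B)): A:[] B:[] C:[resp,pong]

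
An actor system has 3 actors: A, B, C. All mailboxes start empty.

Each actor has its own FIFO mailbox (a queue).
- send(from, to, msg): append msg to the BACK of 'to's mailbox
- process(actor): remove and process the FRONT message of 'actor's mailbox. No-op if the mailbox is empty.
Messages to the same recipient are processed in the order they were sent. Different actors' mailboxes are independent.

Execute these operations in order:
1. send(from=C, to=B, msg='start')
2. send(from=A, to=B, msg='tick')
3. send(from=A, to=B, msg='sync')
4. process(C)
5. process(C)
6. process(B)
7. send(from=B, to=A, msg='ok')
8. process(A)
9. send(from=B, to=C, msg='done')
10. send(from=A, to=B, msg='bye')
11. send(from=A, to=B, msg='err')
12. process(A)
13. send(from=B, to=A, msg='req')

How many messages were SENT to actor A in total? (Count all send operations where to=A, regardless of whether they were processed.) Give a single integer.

Answer: 2

Derivation:
After 1 (send(from=C, to=B, msg='start')): A:[] B:[start] C:[]
After 2 (send(from=A, to=B, msg='tick')): A:[] B:[start,tick] C:[]
After 3 (send(from=A, to=B, msg='sync')): A:[] B:[start,tick,sync] C:[]
After 4 (process(C)): A:[] B:[start,tick,sync] C:[]
After 5 (process(C)): A:[] B:[start,tick,sync] C:[]
After 6 (process(B)): A:[] B:[tick,sync] C:[]
After 7 (send(from=B, to=A, msg='ok')): A:[ok] B:[tick,sync] C:[]
After 8 (process(A)): A:[] B:[tick,sync] C:[]
After 9 (send(from=B, to=C, msg='done')): A:[] B:[tick,sync] C:[done]
After 10 (send(from=A, to=B, msg='bye')): A:[] B:[tick,sync,bye] C:[done]
After 11 (send(from=A, to=B, msg='err')): A:[] B:[tick,sync,bye,err] C:[done]
After 12 (process(A)): A:[] B:[tick,sync,bye,err] C:[done]
After 13 (send(from=B, to=A, msg='req')): A:[req] B:[tick,sync,bye,err] C:[done]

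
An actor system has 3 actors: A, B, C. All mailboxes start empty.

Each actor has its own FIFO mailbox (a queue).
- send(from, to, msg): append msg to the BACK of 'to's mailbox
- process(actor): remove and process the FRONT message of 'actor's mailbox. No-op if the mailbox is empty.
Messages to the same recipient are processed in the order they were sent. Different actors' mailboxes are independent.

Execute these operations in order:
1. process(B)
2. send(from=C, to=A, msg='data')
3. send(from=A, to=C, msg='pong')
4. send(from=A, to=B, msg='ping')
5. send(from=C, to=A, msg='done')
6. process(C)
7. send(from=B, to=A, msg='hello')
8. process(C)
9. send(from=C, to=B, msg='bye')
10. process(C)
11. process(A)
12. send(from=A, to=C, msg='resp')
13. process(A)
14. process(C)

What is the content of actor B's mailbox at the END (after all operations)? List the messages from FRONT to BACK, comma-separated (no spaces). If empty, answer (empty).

After 1 (process(B)): A:[] B:[] C:[]
After 2 (send(from=C, to=A, msg='data')): A:[data] B:[] C:[]
After 3 (send(from=A, to=C, msg='pong')): A:[data] B:[] C:[pong]
After 4 (send(from=A, to=B, msg='ping')): A:[data] B:[ping] C:[pong]
After 5 (send(from=C, to=A, msg='done')): A:[data,done] B:[ping] C:[pong]
After 6 (process(C)): A:[data,done] B:[ping] C:[]
After 7 (send(from=B, to=A, msg='hello')): A:[data,done,hello] B:[ping] C:[]
After 8 (process(C)): A:[data,done,hello] B:[ping] C:[]
After 9 (send(from=C, to=B, msg='bye')): A:[data,done,hello] B:[ping,bye] C:[]
After 10 (process(C)): A:[data,done,hello] B:[ping,bye] C:[]
After 11 (process(A)): A:[done,hello] B:[ping,bye] C:[]
After 12 (send(from=A, to=C, msg='resp')): A:[done,hello] B:[ping,bye] C:[resp]
After 13 (process(A)): A:[hello] B:[ping,bye] C:[resp]
After 14 (process(C)): A:[hello] B:[ping,bye] C:[]

Answer: ping,bye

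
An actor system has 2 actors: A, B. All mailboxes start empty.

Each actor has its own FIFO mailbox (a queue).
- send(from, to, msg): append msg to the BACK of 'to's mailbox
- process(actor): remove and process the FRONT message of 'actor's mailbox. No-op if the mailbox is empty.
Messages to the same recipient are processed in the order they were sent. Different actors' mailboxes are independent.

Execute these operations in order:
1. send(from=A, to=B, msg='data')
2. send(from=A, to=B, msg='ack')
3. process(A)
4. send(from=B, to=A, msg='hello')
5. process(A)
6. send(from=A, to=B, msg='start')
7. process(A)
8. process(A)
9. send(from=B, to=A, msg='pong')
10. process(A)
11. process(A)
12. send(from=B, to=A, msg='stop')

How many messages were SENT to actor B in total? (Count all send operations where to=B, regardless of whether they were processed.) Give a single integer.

After 1 (send(from=A, to=B, msg='data')): A:[] B:[data]
After 2 (send(from=A, to=B, msg='ack')): A:[] B:[data,ack]
After 3 (process(A)): A:[] B:[data,ack]
After 4 (send(from=B, to=A, msg='hello')): A:[hello] B:[data,ack]
After 5 (process(A)): A:[] B:[data,ack]
After 6 (send(from=A, to=B, msg='start')): A:[] B:[data,ack,start]
After 7 (process(A)): A:[] B:[data,ack,start]
After 8 (process(A)): A:[] B:[data,ack,start]
After 9 (send(from=B, to=A, msg='pong')): A:[pong] B:[data,ack,start]
After 10 (process(A)): A:[] B:[data,ack,start]
After 11 (process(A)): A:[] B:[data,ack,start]
After 12 (send(from=B, to=A, msg='stop')): A:[stop] B:[data,ack,start]

Answer: 3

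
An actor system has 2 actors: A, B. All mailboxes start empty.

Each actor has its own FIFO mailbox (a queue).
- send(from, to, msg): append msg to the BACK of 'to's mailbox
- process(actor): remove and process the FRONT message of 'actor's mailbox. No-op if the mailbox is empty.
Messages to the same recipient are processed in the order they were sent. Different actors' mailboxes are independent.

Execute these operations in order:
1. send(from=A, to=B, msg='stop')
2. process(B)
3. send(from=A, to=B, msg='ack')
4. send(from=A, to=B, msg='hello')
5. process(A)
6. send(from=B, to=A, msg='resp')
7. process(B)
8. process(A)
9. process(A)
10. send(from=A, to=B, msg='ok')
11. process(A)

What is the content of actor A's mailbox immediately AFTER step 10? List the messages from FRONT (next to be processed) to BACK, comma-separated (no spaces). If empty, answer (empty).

After 1 (send(from=A, to=B, msg='stop')): A:[] B:[stop]
After 2 (process(B)): A:[] B:[]
After 3 (send(from=A, to=B, msg='ack')): A:[] B:[ack]
After 4 (send(from=A, to=B, msg='hello')): A:[] B:[ack,hello]
After 5 (process(A)): A:[] B:[ack,hello]
After 6 (send(from=B, to=A, msg='resp')): A:[resp] B:[ack,hello]
After 7 (process(B)): A:[resp] B:[hello]
After 8 (process(A)): A:[] B:[hello]
After 9 (process(A)): A:[] B:[hello]
After 10 (send(from=A, to=B, msg='ok')): A:[] B:[hello,ok]

(empty)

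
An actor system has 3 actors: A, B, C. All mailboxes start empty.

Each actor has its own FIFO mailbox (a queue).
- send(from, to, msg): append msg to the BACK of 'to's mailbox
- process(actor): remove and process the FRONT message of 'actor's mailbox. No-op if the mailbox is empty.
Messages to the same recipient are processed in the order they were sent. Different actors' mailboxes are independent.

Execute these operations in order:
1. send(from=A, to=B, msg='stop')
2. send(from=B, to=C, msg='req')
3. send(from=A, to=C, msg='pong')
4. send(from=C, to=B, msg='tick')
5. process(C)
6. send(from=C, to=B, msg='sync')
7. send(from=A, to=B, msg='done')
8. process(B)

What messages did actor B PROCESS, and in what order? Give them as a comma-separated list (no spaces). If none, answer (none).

Answer: stop

Derivation:
After 1 (send(from=A, to=B, msg='stop')): A:[] B:[stop] C:[]
After 2 (send(from=B, to=C, msg='req')): A:[] B:[stop] C:[req]
After 3 (send(from=A, to=C, msg='pong')): A:[] B:[stop] C:[req,pong]
After 4 (send(from=C, to=B, msg='tick')): A:[] B:[stop,tick] C:[req,pong]
After 5 (process(C)): A:[] B:[stop,tick] C:[pong]
After 6 (send(from=C, to=B, msg='sync')): A:[] B:[stop,tick,sync] C:[pong]
After 7 (send(from=A, to=B, msg='done')): A:[] B:[stop,tick,sync,done] C:[pong]
After 8 (process(B)): A:[] B:[tick,sync,done] C:[pong]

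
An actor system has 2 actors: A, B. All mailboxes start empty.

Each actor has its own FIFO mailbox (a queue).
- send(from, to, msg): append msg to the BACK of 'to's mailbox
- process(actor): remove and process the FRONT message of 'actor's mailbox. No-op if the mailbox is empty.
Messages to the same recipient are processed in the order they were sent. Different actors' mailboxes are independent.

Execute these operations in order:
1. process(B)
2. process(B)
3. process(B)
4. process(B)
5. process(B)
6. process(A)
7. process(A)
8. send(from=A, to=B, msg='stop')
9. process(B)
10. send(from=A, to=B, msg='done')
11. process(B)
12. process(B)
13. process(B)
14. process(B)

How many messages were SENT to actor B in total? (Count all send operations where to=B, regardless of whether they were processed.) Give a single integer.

After 1 (process(B)): A:[] B:[]
After 2 (process(B)): A:[] B:[]
After 3 (process(B)): A:[] B:[]
After 4 (process(B)): A:[] B:[]
After 5 (process(B)): A:[] B:[]
After 6 (process(A)): A:[] B:[]
After 7 (process(A)): A:[] B:[]
After 8 (send(from=A, to=B, msg='stop')): A:[] B:[stop]
After 9 (process(B)): A:[] B:[]
After 10 (send(from=A, to=B, msg='done')): A:[] B:[done]
After 11 (process(B)): A:[] B:[]
After 12 (process(B)): A:[] B:[]
After 13 (process(B)): A:[] B:[]
After 14 (process(B)): A:[] B:[]

Answer: 2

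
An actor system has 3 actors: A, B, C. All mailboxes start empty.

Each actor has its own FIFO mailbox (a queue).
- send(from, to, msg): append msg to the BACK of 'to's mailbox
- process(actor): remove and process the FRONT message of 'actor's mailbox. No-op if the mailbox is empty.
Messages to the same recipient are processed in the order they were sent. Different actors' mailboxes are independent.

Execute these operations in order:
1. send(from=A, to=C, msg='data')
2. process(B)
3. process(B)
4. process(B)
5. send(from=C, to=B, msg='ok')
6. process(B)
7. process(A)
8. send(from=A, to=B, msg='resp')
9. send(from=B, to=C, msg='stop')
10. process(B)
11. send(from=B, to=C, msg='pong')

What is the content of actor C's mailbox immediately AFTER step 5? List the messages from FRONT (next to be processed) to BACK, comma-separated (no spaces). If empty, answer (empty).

After 1 (send(from=A, to=C, msg='data')): A:[] B:[] C:[data]
After 2 (process(B)): A:[] B:[] C:[data]
After 3 (process(B)): A:[] B:[] C:[data]
After 4 (process(B)): A:[] B:[] C:[data]
After 5 (send(from=C, to=B, msg='ok')): A:[] B:[ok] C:[data]

data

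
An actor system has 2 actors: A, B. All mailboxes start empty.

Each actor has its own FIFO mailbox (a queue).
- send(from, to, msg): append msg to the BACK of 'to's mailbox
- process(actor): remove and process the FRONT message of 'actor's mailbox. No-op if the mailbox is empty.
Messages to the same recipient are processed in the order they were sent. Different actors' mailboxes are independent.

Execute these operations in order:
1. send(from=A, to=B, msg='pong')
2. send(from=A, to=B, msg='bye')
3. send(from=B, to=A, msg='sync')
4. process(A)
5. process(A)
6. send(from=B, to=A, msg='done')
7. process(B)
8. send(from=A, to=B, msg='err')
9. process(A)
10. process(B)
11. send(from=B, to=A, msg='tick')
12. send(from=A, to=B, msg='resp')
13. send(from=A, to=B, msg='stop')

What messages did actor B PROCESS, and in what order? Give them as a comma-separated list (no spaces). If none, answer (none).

After 1 (send(from=A, to=B, msg='pong')): A:[] B:[pong]
After 2 (send(from=A, to=B, msg='bye')): A:[] B:[pong,bye]
After 3 (send(from=B, to=A, msg='sync')): A:[sync] B:[pong,bye]
After 4 (process(A)): A:[] B:[pong,bye]
After 5 (process(A)): A:[] B:[pong,bye]
After 6 (send(from=B, to=A, msg='done')): A:[done] B:[pong,bye]
After 7 (process(B)): A:[done] B:[bye]
After 8 (send(from=A, to=B, msg='err')): A:[done] B:[bye,err]
After 9 (process(A)): A:[] B:[bye,err]
After 10 (process(B)): A:[] B:[err]
After 11 (send(from=B, to=A, msg='tick')): A:[tick] B:[err]
After 12 (send(from=A, to=B, msg='resp')): A:[tick] B:[err,resp]
After 13 (send(from=A, to=B, msg='stop')): A:[tick] B:[err,resp,stop]

Answer: pong,bye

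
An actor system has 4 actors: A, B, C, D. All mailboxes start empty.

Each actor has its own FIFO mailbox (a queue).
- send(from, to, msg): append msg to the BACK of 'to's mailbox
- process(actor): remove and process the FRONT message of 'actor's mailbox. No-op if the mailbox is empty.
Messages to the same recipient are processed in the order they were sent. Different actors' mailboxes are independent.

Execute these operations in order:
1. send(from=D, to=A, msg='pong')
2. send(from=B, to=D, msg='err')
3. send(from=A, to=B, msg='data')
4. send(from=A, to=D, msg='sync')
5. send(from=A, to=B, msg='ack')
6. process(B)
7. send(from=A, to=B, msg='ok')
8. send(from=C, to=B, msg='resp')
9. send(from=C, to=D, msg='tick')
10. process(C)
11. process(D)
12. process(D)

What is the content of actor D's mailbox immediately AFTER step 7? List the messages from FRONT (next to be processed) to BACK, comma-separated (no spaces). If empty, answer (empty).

After 1 (send(from=D, to=A, msg='pong')): A:[pong] B:[] C:[] D:[]
After 2 (send(from=B, to=D, msg='err')): A:[pong] B:[] C:[] D:[err]
After 3 (send(from=A, to=B, msg='data')): A:[pong] B:[data] C:[] D:[err]
After 4 (send(from=A, to=D, msg='sync')): A:[pong] B:[data] C:[] D:[err,sync]
After 5 (send(from=A, to=B, msg='ack')): A:[pong] B:[data,ack] C:[] D:[err,sync]
After 6 (process(B)): A:[pong] B:[ack] C:[] D:[err,sync]
After 7 (send(from=A, to=B, msg='ok')): A:[pong] B:[ack,ok] C:[] D:[err,sync]

err,sync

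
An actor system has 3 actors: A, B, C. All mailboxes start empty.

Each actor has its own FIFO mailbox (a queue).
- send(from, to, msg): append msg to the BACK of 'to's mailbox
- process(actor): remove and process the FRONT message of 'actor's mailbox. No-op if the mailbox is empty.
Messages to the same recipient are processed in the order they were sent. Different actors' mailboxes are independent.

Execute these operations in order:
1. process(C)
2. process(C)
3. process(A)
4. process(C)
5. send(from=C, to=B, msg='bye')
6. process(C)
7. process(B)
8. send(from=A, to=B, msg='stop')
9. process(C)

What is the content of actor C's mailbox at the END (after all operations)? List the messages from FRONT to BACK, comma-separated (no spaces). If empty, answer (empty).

Answer: (empty)

Derivation:
After 1 (process(C)): A:[] B:[] C:[]
After 2 (process(C)): A:[] B:[] C:[]
After 3 (process(A)): A:[] B:[] C:[]
After 4 (process(C)): A:[] B:[] C:[]
After 5 (send(from=C, to=B, msg='bye')): A:[] B:[bye] C:[]
After 6 (process(C)): A:[] B:[bye] C:[]
After 7 (process(B)): A:[] B:[] C:[]
After 8 (send(from=A, to=B, msg='stop')): A:[] B:[stop] C:[]
After 9 (process(C)): A:[] B:[stop] C:[]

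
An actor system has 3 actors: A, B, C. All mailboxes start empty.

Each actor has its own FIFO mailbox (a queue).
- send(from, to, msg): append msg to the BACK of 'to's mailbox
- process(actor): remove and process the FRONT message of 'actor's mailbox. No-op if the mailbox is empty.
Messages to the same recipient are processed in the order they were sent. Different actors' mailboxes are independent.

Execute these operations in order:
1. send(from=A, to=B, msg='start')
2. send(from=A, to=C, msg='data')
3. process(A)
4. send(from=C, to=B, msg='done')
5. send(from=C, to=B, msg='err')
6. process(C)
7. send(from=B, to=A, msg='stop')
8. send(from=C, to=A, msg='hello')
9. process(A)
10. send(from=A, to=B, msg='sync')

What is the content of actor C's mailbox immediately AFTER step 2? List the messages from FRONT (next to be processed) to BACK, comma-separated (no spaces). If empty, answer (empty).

After 1 (send(from=A, to=B, msg='start')): A:[] B:[start] C:[]
After 2 (send(from=A, to=C, msg='data')): A:[] B:[start] C:[data]

data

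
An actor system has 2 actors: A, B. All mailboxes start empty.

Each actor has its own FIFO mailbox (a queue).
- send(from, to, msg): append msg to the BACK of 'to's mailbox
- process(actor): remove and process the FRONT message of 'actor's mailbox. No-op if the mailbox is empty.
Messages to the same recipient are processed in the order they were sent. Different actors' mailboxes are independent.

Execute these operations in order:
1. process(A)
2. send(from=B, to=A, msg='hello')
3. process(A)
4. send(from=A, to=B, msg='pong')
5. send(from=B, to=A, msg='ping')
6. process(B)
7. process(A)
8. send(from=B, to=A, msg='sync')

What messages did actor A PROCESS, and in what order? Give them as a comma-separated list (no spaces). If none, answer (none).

Answer: hello,ping

Derivation:
After 1 (process(A)): A:[] B:[]
After 2 (send(from=B, to=A, msg='hello')): A:[hello] B:[]
After 3 (process(A)): A:[] B:[]
After 4 (send(from=A, to=B, msg='pong')): A:[] B:[pong]
After 5 (send(from=B, to=A, msg='ping')): A:[ping] B:[pong]
After 6 (process(B)): A:[ping] B:[]
After 7 (process(A)): A:[] B:[]
After 8 (send(from=B, to=A, msg='sync')): A:[sync] B:[]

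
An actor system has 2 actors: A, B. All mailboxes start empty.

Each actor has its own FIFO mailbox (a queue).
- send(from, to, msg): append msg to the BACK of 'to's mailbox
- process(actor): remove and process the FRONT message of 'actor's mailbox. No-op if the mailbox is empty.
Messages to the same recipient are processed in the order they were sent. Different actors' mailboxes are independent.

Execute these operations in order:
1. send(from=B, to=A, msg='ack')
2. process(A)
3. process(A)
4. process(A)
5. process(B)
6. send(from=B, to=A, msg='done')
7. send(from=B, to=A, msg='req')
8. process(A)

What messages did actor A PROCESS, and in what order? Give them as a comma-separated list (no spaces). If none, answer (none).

Answer: ack,done

Derivation:
After 1 (send(from=B, to=A, msg='ack')): A:[ack] B:[]
After 2 (process(A)): A:[] B:[]
After 3 (process(A)): A:[] B:[]
After 4 (process(A)): A:[] B:[]
After 5 (process(B)): A:[] B:[]
After 6 (send(from=B, to=A, msg='done')): A:[done] B:[]
After 7 (send(from=B, to=A, msg='req')): A:[done,req] B:[]
After 8 (process(A)): A:[req] B:[]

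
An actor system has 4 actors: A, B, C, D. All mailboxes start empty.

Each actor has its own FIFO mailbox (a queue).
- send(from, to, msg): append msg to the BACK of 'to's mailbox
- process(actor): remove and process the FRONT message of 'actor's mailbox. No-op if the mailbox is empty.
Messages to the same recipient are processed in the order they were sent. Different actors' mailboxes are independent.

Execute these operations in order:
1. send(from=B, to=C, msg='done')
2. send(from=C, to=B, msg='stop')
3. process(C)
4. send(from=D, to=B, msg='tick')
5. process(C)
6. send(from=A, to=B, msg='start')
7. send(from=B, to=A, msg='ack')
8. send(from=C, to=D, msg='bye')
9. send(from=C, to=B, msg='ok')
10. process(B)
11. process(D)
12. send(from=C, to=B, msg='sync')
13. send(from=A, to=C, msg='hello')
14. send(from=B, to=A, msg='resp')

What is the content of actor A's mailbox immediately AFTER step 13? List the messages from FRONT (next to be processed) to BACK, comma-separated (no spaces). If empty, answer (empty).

After 1 (send(from=B, to=C, msg='done')): A:[] B:[] C:[done] D:[]
After 2 (send(from=C, to=B, msg='stop')): A:[] B:[stop] C:[done] D:[]
After 3 (process(C)): A:[] B:[stop] C:[] D:[]
After 4 (send(from=D, to=B, msg='tick')): A:[] B:[stop,tick] C:[] D:[]
After 5 (process(C)): A:[] B:[stop,tick] C:[] D:[]
After 6 (send(from=A, to=B, msg='start')): A:[] B:[stop,tick,start] C:[] D:[]
After 7 (send(from=B, to=A, msg='ack')): A:[ack] B:[stop,tick,start] C:[] D:[]
After 8 (send(from=C, to=D, msg='bye')): A:[ack] B:[stop,tick,start] C:[] D:[bye]
After 9 (send(from=C, to=B, msg='ok')): A:[ack] B:[stop,tick,start,ok] C:[] D:[bye]
After 10 (process(B)): A:[ack] B:[tick,start,ok] C:[] D:[bye]
After 11 (process(D)): A:[ack] B:[tick,start,ok] C:[] D:[]
After 12 (send(from=C, to=B, msg='sync')): A:[ack] B:[tick,start,ok,sync] C:[] D:[]
After 13 (send(from=A, to=C, msg='hello')): A:[ack] B:[tick,start,ok,sync] C:[hello] D:[]

ack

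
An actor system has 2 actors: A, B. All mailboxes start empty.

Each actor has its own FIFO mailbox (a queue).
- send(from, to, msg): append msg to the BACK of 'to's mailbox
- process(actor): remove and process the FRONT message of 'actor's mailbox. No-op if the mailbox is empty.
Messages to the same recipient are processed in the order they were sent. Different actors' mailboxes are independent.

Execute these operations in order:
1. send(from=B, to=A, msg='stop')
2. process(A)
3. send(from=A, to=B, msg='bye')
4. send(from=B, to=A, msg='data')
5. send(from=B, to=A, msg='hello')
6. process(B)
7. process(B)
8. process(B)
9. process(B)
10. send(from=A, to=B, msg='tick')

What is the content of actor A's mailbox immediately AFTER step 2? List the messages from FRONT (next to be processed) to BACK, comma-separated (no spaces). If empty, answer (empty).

After 1 (send(from=B, to=A, msg='stop')): A:[stop] B:[]
After 2 (process(A)): A:[] B:[]

(empty)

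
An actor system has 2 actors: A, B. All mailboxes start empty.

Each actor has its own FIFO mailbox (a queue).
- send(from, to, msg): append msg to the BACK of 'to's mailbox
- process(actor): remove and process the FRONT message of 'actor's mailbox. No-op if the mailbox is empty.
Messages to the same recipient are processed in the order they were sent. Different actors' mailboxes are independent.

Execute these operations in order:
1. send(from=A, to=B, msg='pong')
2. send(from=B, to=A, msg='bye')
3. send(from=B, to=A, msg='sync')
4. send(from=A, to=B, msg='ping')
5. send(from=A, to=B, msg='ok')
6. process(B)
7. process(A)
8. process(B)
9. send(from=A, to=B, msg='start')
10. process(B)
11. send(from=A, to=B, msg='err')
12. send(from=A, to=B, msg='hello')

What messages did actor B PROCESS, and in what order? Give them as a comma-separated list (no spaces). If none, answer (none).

After 1 (send(from=A, to=B, msg='pong')): A:[] B:[pong]
After 2 (send(from=B, to=A, msg='bye')): A:[bye] B:[pong]
After 3 (send(from=B, to=A, msg='sync')): A:[bye,sync] B:[pong]
After 4 (send(from=A, to=B, msg='ping')): A:[bye,sync] B:[pong,ping]
After 5 (send(from=A, to=B, msg='ok')): A:[bye,sync] B:[pong,ping,ok]
After 6 (process(B)): A:[bye,sync] B:[ping,ok]
After 7 (process(A)): A:[sync] B:[ping,ok]
After 8 (process(B)): A:[sync] B:[ok]
After 9 (send(from=A, to=B, msg='start')): A:[sync] B:[ok,start]
After 10 (process(B)): A:[sync] B:[start]
After 11 (send(from=A, to=B, msg='err')): A:[sync] B:[start,err]
After 12 (send(from=A, to=B, msg='hello')): A:[sync] B:[start,err,hello]

Answer: pong,ping,ok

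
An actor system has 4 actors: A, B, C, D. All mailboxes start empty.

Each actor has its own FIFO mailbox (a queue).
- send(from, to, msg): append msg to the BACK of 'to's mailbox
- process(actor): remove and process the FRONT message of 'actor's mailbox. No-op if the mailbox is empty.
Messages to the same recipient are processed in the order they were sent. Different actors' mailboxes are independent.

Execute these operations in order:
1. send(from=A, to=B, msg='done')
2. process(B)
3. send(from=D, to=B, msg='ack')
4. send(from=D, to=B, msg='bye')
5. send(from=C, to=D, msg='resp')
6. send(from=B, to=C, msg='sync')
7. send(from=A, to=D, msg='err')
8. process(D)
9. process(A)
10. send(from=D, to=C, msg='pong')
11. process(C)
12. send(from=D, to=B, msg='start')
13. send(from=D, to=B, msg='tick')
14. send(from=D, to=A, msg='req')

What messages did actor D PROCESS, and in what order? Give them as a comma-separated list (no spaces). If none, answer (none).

Answer: resp

Derivation:
After 1 (send(from=A, to=B, msg='done')): A:[] B:[done] C:[] D:[]
After 2 (process(B)): A:[] B:[] C:[] D:[]
After 3 (send(from=D, to=B, msg='ack')): A:[] B:[ack] C:[] D:[]
After 4 (send(from=D, to=B, msg='bye')): A:[] B:[ack,bye] C:[] D:[]
After 5 (send(from=C, to=D, msg='resp')): A:[] B:[ack,bye] C:[] D:[resp]
After 6 (send(from=B, to=C, msg='sync')): A:[] B:[ack,bye] C:[sync] D:[resp]
After 7 (send(from=A, to=D, msg='err')): A:[] B:[ack,bye] C:[sync] D:[resp,err]
After 8 (process(D)): A:[] B:[ack,bye] C:[sync] D:[err]
After 9 (process(A)): A:[] B:[ack,bye] C:[sync] D:[err]
After 10 (send(from=D, to=C, msg='pong')): A:[] B:[ack,bye] C:[sync,pong] D:[err]
After 11 (process(C)): A:[] B:[ack,bye] C:[pong] D:[err]
After 12 (send(from=D, to=B, msg='start')): A:[] B:[ack,bye,start] C:[pong] D:[err]
After 13 (send(from=D, to=B, msg='tick')): A:[] B:[ack,bye,start,tick] C:[pong] D:[err]
After 14 (send(from=D, to=A, msg='req')): A:[req] B:[ack,bye,start,tick] C:[pong] D:[err]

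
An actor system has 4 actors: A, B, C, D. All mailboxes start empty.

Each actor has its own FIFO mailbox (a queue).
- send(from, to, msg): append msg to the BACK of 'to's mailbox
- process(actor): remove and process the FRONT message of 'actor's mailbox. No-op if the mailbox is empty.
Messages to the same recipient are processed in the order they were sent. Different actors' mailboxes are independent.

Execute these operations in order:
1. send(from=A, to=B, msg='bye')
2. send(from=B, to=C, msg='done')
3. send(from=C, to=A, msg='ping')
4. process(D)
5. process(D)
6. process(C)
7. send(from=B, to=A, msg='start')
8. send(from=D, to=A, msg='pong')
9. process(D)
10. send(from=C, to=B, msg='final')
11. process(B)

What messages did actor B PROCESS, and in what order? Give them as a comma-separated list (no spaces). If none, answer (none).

Answer: bye

Derivation:
After 1 (send(from=A, to=B, msg='bye')): A:[] B:[bye] C:[] D:[]
After 2 (send(from=B, to=C, msg='done')): A:[] B:[bye] C:[done] D:[]
After 3 (send(from=C, to=A, msg='ping')): A:[ping] B:[bye] C:[done] D:[]
After 4 (process(D)): A:[ping] B:[bye] C:[done] D:[]
After 5 (process(D)): A:[ping] B:[bye] C:[done] D:[]
After 6 (process(C)): A:[ping] B:[bye] C:[] D:[]
After 7 (send(from=B, to=A, msg='start')): A:[ping,start] B:[bye] C:[] D:[]
After 8 (send(from=D, to=A, msg='pong')): A:[ping,start,pong] B:[bye] C:[] D:[]
After 9 (process(D)): A:[ping,start,pong] B:[bye] C:[] D:[]
After 10 (send(from=C, to=B, msg='final')): A:[ping,start,pong] B:[bye,final] C:[] D:[]
After 11 (process(B)): A:[ping,start,pong] B:[final] C:[] D:[]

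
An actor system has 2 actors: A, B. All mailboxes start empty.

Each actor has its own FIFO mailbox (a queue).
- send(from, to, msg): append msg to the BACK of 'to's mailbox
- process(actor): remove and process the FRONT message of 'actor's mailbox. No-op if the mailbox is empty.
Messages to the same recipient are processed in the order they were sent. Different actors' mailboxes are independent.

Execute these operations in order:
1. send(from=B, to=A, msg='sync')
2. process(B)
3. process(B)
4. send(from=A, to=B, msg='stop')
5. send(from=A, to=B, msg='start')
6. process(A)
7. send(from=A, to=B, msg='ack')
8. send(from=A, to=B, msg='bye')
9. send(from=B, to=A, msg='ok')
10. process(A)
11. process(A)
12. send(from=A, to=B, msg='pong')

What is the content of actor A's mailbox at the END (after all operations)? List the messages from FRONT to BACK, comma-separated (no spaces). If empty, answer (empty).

Answer: (empty)

Derivation:
After 1 (send(from=B, to=A, msg='sync')): A:[sync] B:[]
After 2 (process(B)): A:[sync] B:[]
After 3 (process(B)): A:[sync] B:[]
After 4 (send(from=A, to=B, msg='stop')): A:[sync] B:[stop]
After 5 (send(from=A, to=B, msg='start')): A:[sync] B:[stop,start]
After 6 (process(A)): A:[] B:[stop,start]
After 7 (send(from=A, to=B, msg='ack')): A:[] B:[stop,start,ack]
After 8 (send(from=A, to=B, msg='bye')): A:[] B:[stop,start,ack,bye]
After 9 (send(from=B, to=A, msg='ok')): A:[ok] B:[stop,start,ack,bye]
After 10 (process(A)): A:[] B:[stop,start,ack,bye]
After 11 (process(A)): A:[] B:[stop,start,ack,bye]
After 12 (send(from=A, to=B, msg='pong')): A:[] B:[stop,start,ack,bye,pong]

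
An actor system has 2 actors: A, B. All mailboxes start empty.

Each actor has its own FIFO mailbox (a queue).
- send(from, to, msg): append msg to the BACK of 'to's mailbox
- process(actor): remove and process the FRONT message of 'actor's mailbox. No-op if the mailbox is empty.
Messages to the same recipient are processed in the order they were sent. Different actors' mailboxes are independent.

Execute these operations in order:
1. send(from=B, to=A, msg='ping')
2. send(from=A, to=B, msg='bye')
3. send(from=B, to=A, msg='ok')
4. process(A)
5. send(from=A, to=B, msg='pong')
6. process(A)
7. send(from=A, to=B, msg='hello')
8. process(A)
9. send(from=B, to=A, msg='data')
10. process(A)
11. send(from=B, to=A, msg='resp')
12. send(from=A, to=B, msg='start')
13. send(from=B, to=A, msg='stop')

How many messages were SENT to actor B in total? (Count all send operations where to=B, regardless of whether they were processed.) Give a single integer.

Answer: 4

Derivation:
After 1 (send(from=B, to=A, msg='ping')): A:[ping] B:[]
After 2 (send(from=A, to=B, msg='bye')): A:[ping] B:[bye]
After 3 (send(from=B, to=A, msg='ok')): A:[ping,ok] B:[bye]
After 4 (process(A)): A:[ok] B:[bye]
After 5 (send(from=A, to=B, msg='pong')): A:[ok] B:[bye,pong]
After 6 (process(A)): A:[] B:[bye,pong]
After 7 (send(from=A, to=B, msg='hello')): A:[] B:[bye,pong,hello]
After 8 (process(A)): A:[] B:[bye,pong,hello]
After 9 (send(from=B, to=A, msg='data')): A:[data] B:[bye,pong,hello]
After 10 (process(A)): A:[] B:[bye,pong,hello]
After 11 (send(from=B, to=A, msg='resp')): A:[resp] B:[bye,pong,hello]
After 12 (send(from=A, to=B, msg='start')): A:[resp] B:[bye,pong,hello,start]
After 13 (send(from=B, to=A, msg='stop')): A:[resp,stop] B:[bye,pong,hello,start]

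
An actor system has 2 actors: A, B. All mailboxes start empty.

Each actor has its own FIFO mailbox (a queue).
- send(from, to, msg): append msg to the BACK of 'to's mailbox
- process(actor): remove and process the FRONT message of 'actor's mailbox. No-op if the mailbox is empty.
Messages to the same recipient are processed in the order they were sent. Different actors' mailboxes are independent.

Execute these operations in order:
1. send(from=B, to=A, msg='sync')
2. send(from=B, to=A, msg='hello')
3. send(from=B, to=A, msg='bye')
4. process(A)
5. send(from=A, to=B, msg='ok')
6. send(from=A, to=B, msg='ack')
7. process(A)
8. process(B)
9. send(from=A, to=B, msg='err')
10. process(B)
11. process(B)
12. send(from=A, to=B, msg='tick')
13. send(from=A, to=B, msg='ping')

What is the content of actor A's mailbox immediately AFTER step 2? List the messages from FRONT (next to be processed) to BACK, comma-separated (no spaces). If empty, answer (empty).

After 1 (send(from=B, to=A, msg='sync')): A:[sync] B:[]
After 2 (send(from=B, to=A, msg='hello')): A:[sync,hello] B:[]

sync,hello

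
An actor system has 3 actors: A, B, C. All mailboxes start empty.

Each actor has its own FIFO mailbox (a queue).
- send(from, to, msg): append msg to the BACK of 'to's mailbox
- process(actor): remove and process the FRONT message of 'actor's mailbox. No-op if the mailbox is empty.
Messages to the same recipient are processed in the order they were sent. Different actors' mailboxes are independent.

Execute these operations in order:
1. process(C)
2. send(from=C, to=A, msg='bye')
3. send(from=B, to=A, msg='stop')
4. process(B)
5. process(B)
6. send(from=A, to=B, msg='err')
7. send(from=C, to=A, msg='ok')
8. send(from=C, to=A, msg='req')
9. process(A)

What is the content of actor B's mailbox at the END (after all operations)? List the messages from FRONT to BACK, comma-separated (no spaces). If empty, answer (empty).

After 1 (process(C)): A:[] B:[] C:[]
After 2 (send(from=C, to=A, msg='bye')): A:[bye] B:[] C:[]
After 3 (send(from=B, to=A, msg='stop')): A:[bye,stop] B:[] C:[]
After 4 (process(B)): A:[bye,stop] B:[] C:[]
After 5 (process(B)): A:[bye,stop] B:[] C:[]
After 6 (send(from=A, to=B, msg='err')): A:[bye,stop] B:[err] C:[]
After 7 (send(from=C, to=A, msg='ok')): A:[bye,stop,ok] B:[err] C:[]
After 8 (send(from=C, to=A, msg='req')): A:[bye,stop,ok,req] B:[err] C:[]
After 9 (process(A)): A:[stop,ok,req] B:[err] C:[]

Answer: err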